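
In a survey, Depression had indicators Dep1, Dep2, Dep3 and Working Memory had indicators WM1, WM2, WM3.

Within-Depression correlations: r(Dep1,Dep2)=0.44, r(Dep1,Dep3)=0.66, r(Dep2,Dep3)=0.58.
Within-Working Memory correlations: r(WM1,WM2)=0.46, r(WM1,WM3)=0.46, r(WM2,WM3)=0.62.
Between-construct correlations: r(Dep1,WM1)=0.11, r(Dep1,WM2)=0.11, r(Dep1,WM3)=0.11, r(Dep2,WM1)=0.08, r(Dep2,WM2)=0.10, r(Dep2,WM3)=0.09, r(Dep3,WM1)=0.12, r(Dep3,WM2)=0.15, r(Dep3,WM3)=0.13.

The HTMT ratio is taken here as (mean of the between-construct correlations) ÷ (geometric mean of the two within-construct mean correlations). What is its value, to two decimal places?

Between-construct mean = 1.00/9 = 0.1111.
Mean within-Dep = 1.68/3 = 0.5600; mean within-WM = 1.54/3 = 0.5133.
Geometric mean = √(0.5600 × 0.5133) = 0.5361.
HTMT = 0.1111 / 0.5361 = 0.21.

0.21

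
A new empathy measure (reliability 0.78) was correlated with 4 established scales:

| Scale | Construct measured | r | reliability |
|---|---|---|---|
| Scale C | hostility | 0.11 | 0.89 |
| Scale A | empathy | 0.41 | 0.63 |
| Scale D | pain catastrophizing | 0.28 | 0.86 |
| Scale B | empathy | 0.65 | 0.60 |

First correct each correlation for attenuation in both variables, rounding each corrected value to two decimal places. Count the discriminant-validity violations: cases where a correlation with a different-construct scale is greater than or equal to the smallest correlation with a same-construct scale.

0

Disattenuated r (r / √(r_scale · r_new)):
  Scale C (disc): 0.11 / √(0.89·0.78) = 0.13
  Scale A (conv): 0.41 / √(0.63·0.78) = 0.58
  Scale D (disc): 0.28 / √(0.86·0.78) = 0.34
  Scale B (conv): 0.65 / √(0.60·0.78) = 0.95
Smallest convergent = 0.58. Discriminant values: 0.13, 0.34; count ≥ 0.58 → 0.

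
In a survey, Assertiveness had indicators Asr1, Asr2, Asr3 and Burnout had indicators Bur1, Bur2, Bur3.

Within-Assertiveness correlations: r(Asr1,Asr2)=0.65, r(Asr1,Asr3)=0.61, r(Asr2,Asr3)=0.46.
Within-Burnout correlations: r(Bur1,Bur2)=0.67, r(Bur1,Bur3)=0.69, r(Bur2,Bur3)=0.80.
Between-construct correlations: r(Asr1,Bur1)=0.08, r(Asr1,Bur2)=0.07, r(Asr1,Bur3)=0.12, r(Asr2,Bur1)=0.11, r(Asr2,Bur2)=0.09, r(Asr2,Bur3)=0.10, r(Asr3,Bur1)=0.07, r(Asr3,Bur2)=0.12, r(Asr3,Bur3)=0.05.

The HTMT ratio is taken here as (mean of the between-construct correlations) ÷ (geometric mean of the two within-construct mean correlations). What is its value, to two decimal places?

Between-construct mean = 0.81/9 = 0.0900.
Mean within-Asr = 1.72/3 = 0.5733; mean within-Bur = 2.16/3 = 0.7200.
Geometric mean = √(0.5733 × 0.7200) = 0.6425.
HTMT = 0.0900 / 0.6425 = 0.14.

0.14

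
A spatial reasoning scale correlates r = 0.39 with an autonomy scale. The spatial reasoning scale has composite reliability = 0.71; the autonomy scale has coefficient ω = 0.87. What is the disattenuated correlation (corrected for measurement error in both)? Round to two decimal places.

0.50

r_true = r_obs / √(r_xx · r_yy) = 0.39 / √(0.71 × 0.87) = 0.39 / √0.6177 = 0.39 / 0.7859 ≈ 0.50.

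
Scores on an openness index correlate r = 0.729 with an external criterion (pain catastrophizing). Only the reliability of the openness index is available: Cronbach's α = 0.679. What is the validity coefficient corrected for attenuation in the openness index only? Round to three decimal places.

Single correction: r_c = r_obs / √r_xx = 0.729 / √0.679 = 0.729 / 0.8240 ≈ 0.885.

0.885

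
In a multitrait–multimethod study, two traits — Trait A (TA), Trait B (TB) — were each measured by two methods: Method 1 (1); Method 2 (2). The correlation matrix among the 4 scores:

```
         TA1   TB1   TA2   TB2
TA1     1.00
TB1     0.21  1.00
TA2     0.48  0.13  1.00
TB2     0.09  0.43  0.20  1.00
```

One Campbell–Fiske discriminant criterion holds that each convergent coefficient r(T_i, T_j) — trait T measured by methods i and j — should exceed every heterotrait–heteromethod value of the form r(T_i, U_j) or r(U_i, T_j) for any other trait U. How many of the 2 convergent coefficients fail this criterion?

Checking each validity diagonal entry against its comparison values:
TA (methods 1·2): 0.48 vs {0.09, 0.13} → pass.
TB (methods 1·2): 0.43 vs {0.13, 0.09} → pass.
0 of 2 fail.

0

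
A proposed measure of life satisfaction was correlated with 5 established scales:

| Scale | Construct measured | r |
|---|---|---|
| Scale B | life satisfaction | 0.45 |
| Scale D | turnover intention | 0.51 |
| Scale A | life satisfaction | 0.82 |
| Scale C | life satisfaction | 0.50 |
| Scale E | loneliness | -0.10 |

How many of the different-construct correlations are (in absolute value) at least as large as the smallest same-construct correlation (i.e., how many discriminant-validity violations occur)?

Convergent (same construct = life satisfaction): Scale B, Scale A, Scale C.
Smallest convergent = 0.45. Discriminant |r|: 0.51, 0.10; count ≥ 0.45 → 1.

1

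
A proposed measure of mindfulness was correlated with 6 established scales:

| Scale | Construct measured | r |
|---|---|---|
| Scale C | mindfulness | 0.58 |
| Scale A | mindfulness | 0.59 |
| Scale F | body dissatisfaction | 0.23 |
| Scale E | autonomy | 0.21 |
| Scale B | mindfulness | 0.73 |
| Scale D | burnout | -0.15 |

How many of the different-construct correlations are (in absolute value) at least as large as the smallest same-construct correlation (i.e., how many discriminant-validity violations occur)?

Convergent (same construct = mindfulness): Scale C, Scale A, Scale B.
Smallest convergent = 0.58. Discriminant |r|: 0.23, 0.21, 0.15; count ≥ 0.58 → 0.

0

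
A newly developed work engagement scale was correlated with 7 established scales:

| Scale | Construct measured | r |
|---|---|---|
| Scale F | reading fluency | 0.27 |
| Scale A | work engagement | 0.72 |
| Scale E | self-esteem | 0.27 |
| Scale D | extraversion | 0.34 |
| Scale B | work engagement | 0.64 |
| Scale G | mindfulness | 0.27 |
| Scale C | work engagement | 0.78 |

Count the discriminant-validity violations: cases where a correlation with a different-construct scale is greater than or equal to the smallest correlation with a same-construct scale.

Convergent (same construct = work engagement): Scale A, Scale B, Scale C.
Smallest convergent = 0.64. Discriminant values: 0.27, 0.27, 0.34, 0.27; count ≥ 0.64 → 0.

0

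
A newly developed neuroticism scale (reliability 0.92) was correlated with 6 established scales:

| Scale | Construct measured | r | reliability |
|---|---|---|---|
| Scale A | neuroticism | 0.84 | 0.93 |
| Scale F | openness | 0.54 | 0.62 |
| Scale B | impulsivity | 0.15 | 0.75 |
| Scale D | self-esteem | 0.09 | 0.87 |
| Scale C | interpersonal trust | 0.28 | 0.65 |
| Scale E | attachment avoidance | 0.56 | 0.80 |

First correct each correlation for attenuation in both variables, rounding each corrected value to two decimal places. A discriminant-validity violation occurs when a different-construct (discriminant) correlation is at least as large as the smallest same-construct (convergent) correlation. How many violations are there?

Disattenuated r (r / √(r_scale · r_new)):
  Scale A (conv): 0.84 / √(0.93·0.92) = 0.91
  Scale F (disc): 0.54 / √(0.62·0.92) = 0.71
  Scale B (disc): 0.15 / √(0.75·0.92) = 0.18
  Scale D (disc): 0.09 / √(0.87·0.92) = 0.10
  Scale C (disc): 0.28 / √(0.65·0.92) = 0.36
  Scale E (disc): 0.56 / √(0.80·0.92) = 0.65
Smallest convergent = 0.91. Discriminant values: 0.71, 0.18, 0.10, 0.36, 0.65; count ≥ 0.91 → 0.

0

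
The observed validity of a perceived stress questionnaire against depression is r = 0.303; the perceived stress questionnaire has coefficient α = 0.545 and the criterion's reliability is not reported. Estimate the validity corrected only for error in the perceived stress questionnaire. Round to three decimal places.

0.410

Single correction: r_c = r_obs / √r_xx = 0.303 / √0.545 = 0.303 / 0.7382 ≈ 0.410.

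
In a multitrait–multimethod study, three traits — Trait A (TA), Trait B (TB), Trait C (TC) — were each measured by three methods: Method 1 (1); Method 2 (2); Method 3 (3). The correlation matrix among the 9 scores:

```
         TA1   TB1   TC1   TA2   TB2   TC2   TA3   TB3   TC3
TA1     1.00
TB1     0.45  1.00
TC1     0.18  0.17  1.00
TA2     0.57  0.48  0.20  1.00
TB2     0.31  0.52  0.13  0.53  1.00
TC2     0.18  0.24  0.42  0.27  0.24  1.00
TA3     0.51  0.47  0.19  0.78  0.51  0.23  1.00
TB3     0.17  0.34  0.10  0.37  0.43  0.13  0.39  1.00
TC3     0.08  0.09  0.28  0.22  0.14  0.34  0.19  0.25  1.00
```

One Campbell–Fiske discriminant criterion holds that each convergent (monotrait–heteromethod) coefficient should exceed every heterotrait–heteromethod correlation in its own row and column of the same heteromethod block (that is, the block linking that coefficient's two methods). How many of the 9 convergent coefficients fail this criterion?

Each convergent coefficient versus the relevant comparison correlations:
TA (methods 1·2): 0.57 vs {0.31, 0.48, 0.18, 0.20} → pass.
TA (methods 1·3): 0.51 vs {0.17, 0.47, 0.08, 0.19} → pass.
TA (methods 2·3): 0.78 vs {0.37, 0.51, 0.22, 0.23} → pass.
TB (methods 1·2): 0.52 vs {0.48, 0.31, 0.24, 0.13} → pass.
TB (methods 1·3): 0.34 vs {0.47, 0.17, 0.09, 0.10} → fail.
TB (methods 2·3): 0.43 vs {0.51, 0.37, 0.14, 0.13} → fail.
TC (methods 1·2): 0.42 vs {0.20, 0.18, 0.13, 0.24} → pass.
TC (methods 1·3): 0.28 vs {0.19, 0.08, 0.10, 0.09} → pass.
TC (methods 2·3): 0.34 vs {0.23, 0.22, 0.13, 0.14} → pass.
2 of 9 fail.

2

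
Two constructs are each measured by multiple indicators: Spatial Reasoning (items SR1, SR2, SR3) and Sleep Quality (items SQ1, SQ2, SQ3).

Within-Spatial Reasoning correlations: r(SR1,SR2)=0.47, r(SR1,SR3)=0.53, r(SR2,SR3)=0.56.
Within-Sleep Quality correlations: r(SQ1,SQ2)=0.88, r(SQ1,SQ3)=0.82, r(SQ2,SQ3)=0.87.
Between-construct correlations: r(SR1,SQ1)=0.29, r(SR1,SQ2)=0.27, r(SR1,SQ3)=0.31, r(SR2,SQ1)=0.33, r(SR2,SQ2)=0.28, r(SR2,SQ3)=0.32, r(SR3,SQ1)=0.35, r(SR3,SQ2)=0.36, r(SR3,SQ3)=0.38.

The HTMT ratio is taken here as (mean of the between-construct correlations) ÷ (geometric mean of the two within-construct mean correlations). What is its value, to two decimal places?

0.48

Between-construct mean = 2.89/9 = 0.3211.
Mean within-SR = 1.56/3 = 0.5200; mean within-SQ = 2.57/3 = 0.8567.
Geometric mean = √(0.5200 × 0.8567) = 0.6674.
HTMT = 0.3211 / 0.6674 = 0.48.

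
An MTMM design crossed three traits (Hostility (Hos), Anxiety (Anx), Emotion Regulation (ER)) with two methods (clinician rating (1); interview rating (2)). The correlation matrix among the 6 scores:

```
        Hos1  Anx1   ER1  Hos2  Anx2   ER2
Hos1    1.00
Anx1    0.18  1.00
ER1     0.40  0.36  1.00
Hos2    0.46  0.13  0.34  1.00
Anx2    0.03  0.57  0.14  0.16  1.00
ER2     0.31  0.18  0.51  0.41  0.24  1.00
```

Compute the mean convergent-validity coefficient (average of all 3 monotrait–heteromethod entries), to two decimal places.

Convergent values: 0.46, 0.57, 0.51; mean = 1.54/3 = 0.51.

0.51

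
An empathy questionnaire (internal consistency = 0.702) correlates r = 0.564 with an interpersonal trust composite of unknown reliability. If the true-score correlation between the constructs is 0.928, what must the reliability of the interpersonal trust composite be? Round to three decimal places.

0.526

r_true = r_obs / √(r_xx · r_yy) ⇒ 0.928 = 0.564 / √(0.702 · r_yy).
√(0.702 · r_yy) = 0.564 / 0.928 = 0.6078; 0.702 · r_yy = 0.3694; r_yy = 0.3694 / 0.702 ≈ 0.526.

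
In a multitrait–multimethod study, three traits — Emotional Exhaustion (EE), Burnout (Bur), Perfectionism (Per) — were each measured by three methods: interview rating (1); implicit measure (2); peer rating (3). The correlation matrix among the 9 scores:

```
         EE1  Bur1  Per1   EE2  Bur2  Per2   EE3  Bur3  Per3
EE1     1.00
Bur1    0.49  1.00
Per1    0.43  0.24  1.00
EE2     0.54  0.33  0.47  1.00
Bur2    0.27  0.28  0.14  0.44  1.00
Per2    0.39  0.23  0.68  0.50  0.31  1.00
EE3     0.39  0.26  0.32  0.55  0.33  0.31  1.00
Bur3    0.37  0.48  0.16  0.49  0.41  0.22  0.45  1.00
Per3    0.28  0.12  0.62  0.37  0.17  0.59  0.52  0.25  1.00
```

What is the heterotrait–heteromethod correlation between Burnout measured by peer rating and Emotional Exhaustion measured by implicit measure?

Different traits and methods: r(Bur3, EE2) = 0.49.

0.49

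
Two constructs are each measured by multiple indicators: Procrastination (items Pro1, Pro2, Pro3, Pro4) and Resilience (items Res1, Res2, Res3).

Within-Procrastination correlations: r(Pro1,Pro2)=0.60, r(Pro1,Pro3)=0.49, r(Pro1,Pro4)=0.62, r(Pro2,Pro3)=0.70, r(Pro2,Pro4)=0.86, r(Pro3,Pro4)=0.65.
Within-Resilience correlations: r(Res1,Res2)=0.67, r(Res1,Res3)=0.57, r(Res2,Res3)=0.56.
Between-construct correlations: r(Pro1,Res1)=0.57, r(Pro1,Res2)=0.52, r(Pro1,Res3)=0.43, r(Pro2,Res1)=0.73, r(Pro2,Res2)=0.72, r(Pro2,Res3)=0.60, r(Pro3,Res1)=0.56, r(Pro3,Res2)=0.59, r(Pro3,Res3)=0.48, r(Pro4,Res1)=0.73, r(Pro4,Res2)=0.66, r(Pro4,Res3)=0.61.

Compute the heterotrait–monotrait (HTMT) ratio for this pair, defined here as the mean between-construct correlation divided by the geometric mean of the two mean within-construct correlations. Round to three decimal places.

0.958

Between-construct mean = 7.20/12 = 0.6000.
Mean within-Pro = 3.92/6 = 0.6533; mean within-Res = 1.80/3 = 0.6000.
Geometric mean = √(0.6533 × 0.6000) = 0.6261.
HTMT = 0.6000 / 0.6261 = 0.958.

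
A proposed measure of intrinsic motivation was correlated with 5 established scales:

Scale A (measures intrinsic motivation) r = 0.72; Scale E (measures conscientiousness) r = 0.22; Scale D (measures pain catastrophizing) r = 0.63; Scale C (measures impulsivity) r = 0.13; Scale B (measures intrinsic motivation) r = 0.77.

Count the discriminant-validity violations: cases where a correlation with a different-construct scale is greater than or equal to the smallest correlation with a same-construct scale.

0

Convergent (same construct = intrinsic motivation): Scale A, Scale B.
Smallest convergent = 0.72. Discriminant values: 0.22, 0.63, 0.13; count ≥ 0.72 → 0.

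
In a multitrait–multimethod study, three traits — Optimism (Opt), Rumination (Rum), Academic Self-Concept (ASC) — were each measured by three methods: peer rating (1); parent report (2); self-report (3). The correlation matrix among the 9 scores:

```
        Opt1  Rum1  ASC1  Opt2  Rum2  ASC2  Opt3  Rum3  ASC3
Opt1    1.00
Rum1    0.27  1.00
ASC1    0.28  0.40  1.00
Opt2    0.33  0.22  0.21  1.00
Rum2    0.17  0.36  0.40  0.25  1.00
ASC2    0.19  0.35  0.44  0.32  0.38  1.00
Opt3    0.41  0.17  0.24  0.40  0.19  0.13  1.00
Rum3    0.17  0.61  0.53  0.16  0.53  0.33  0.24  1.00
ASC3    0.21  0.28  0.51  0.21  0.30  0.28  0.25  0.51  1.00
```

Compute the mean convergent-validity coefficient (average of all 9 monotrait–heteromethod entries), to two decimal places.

Convergent values: 0.33, 0.41, 0.40, 0.36, 0.61, 0.53, 0.44, 0.51, 0.28; mean = 3.87/9 = 0.43.

0.43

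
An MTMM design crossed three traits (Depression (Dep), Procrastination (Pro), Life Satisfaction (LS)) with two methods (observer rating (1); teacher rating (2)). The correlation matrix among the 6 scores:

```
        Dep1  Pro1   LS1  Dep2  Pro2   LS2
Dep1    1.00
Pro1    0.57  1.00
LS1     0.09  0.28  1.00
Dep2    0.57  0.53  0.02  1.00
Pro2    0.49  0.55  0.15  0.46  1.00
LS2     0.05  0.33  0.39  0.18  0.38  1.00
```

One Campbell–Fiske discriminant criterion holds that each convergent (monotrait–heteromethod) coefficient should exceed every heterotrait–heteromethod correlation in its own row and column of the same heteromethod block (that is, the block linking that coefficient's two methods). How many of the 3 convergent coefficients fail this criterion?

Convergent coefficients and their comparison sets:
Dep (methods 1·2): 0.57 vs {0.49, 0.53, 0.05, 0.02} → pass.
Pro (methods 1·2): 0.55 vs {0.53, 0.49, 0.33, 0.15} → pass.
LS (methods 1·2): 0.39 vs {0.02, 0.05, 0.15, 0.33} → pass.
0 of 3 fail.

0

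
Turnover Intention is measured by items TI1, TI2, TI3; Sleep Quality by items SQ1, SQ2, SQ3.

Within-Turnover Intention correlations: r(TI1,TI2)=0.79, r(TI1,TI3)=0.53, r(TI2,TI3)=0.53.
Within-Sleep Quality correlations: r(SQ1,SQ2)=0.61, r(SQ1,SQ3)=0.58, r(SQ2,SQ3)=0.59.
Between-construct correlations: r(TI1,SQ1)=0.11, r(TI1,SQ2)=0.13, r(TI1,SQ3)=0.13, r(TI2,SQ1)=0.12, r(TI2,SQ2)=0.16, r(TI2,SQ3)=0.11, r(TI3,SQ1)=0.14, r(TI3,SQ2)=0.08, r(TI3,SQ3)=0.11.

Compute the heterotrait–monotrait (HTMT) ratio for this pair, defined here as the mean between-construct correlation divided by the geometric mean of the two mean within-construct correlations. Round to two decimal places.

Mean heterotrait r = 1.09/9 = 0.1211.
Mean within-TI = 1.85/3 = 0.6167; mean within-SQ = 1.78/3 = 0.5933.
Geometric mean = √(0.6167 × 0.5933) = 0.6049.
HTMT = 0.1211 / 0.6049 = 0.20.

0.20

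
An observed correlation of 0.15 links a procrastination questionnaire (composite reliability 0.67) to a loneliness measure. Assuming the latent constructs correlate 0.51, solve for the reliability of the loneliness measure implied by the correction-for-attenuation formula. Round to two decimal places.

0.13

r_true = r_obs / √(r_xx · r_yy) ⇒ 0.51 = 0.15 / √(0.67 · r_yy).
√(0.67 · r_yy) = 0.15 / 0.51 = 0.2941; 0.67 · r_yy = 0.0865; r_yy = 0.0865 / 0.67 ≈ 0.13.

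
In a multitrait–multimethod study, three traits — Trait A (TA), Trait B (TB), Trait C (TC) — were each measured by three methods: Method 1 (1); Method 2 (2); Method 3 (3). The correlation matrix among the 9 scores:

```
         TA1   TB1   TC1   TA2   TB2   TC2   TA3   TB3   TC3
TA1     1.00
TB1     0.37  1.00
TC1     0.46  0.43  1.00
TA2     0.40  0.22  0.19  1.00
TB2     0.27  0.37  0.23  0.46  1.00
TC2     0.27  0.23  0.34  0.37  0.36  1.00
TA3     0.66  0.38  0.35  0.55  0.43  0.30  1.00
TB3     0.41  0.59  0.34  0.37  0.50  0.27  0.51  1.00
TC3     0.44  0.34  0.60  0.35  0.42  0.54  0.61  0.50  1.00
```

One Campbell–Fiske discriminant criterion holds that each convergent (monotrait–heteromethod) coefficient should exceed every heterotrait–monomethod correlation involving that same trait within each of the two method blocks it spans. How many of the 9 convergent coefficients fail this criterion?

7

Each convergent coefficient versus the relevant comparison correlations:
TA (methods 1·2): 0.40 vs {0.37, 0.46, 0.46, 0.37} → fail.
TA (methods 1·3): 0.66 vs {0.37, 0.51, 0.46, 0.61} → pass.
TA (methods 2·3): 0.55 vs {0.46, 0.51, 0.37, 0.61} → fail.
TB (methods 1·2): 0.37 vs {0.37, 0.46, 0.43, 0.36} → fail.
TB (methods 1·3): 0.59 vs {0.37, 0.51, 0.43, 0.50} → pass.
TB (methods 2·3): 0.50 vs {0.46, 0.51, 0.36, 0.50} → fail.
TC (methods 1·2): 0.34 vs {0.46, 0.37, 0.43, 0.36} → fail.
TC (methods 1·3): 0.60 vs {0.46, 0.61, 0.43, 0.50} → fail.
TC (methods 2·3): 0.54 vs {0.37, 0.61, 0.36, 0.50} → fail.
7 of 9 fail.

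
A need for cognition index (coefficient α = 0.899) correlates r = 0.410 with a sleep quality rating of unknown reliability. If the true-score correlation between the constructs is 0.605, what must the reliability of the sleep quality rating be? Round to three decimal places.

r_true = r_obs / √(r_xx · r_yy) ⇒ 0.605 = 0.410 / √(0.899 · r_yy).
√(0.899 · r_yy) = 0.410 / 0.605 = 0.6777; 0.899 · r_yy = 0.4593; r_yy = 0.4593 / 0.899 ≈ 0.511.

0.511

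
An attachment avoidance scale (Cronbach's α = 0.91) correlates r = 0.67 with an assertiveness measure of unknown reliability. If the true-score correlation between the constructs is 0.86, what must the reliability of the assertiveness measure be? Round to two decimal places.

0.67

r_true = r_obs / √(r_xx · r_yy) ⇒ 0.86 = 0.67 / √(0.91 · r_yy).
√(0.91 · r_yy) = 0.67 / 0.86 = 0.7791; 0.91 · r_yy = 0.6070; r_yy = 0.6070 / 0.91 ≈ 0.67.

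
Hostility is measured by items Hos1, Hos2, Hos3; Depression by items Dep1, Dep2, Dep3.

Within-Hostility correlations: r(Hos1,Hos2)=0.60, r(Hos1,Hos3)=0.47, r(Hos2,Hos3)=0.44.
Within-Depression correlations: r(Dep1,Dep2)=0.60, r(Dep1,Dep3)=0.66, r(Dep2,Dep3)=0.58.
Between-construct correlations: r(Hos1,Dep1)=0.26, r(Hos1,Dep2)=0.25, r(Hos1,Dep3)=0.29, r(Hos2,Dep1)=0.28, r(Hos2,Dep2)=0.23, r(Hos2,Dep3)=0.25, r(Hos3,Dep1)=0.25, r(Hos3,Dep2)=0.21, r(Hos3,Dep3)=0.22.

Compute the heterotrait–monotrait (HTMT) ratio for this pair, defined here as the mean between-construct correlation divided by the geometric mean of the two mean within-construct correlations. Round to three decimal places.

0.448

Mean between = 2.24/9 = 0.2489.
Mean within-Hos = 1.51/3 = 0.5033; mean within-Dep = 1.84/3 = 0.6133.
Geometric mean = √(0.5033 × 0.6133) = 0.5556.
HTMT = 0.2489 / 0.5556 = 0.448.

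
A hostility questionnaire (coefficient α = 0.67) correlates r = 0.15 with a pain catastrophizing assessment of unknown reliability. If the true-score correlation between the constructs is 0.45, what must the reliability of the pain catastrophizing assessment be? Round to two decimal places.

0.17

r_true = r_obs / √(r_xx · r_yy) ⇒ 0.45 = 0.15 / √(0.67 · r_yy).
√(0.67 · r_yy) = 0.15 / 0.45 = 0.3333; 0.67 · r_yy = 0.1111; r_yy = 0.1111 / 0.67 ≈ 0.17.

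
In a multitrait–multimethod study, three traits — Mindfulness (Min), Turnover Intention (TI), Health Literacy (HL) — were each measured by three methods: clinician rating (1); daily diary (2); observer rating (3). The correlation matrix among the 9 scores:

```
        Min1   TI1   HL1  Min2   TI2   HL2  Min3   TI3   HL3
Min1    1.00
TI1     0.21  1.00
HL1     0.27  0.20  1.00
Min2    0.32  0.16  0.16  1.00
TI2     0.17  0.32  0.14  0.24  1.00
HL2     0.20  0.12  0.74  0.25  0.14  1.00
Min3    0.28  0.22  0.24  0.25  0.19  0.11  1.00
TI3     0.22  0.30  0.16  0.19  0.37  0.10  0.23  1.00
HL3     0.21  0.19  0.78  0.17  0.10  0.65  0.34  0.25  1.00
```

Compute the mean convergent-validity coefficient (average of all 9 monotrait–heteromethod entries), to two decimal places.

Convergent values: 0.32, 0.28, 0.25, 0.32, 0.30, 0.37, 0.74, 0.78, 0.65; mean = 4.01/9 = 0.45.

0.45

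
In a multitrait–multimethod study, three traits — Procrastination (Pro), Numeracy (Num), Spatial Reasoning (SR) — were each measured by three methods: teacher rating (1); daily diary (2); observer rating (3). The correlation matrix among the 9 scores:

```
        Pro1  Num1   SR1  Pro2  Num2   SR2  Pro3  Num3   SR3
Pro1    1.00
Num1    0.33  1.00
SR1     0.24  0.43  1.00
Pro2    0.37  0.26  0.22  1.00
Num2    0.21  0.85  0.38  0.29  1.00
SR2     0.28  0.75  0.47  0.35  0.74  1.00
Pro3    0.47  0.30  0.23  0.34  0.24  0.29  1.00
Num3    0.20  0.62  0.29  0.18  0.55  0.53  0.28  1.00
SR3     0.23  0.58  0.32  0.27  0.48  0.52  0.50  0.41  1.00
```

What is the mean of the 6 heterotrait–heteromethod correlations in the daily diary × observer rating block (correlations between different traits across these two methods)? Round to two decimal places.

HTHM values (method 2 × method 3): 0.18, 0.27, 0.24, 0.48, 0.29, 0.53; mean = 1.99/6 = 0.33.

0.33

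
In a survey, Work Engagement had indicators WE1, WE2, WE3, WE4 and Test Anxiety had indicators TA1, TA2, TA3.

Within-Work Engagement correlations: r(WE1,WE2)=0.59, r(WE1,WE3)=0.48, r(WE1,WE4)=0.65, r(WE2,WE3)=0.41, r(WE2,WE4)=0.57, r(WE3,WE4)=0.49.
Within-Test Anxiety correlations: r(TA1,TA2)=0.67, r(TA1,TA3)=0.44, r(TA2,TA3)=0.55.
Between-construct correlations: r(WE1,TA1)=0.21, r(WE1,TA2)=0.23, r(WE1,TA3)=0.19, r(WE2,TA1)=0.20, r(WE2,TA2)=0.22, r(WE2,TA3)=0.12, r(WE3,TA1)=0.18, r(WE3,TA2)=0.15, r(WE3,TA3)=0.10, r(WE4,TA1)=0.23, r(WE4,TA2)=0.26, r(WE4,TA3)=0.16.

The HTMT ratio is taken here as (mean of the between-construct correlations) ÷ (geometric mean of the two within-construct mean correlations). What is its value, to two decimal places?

0.35

Mean between = 2.25/12 = 0.1875.
Mean within-WE = 3.19/6 = 0.5317; mean within-TA = 1.66/3 = 0.5533.
Geometric mean = √(0.5317 × 0.5533) = 0.5424.
HTMT = 0.1875 / 0.5424 = 0.35.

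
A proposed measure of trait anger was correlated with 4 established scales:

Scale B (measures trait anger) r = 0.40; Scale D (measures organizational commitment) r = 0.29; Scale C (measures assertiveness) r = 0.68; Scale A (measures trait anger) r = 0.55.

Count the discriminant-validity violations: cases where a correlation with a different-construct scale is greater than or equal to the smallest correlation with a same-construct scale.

1

Convergent (same construct = trait anger): Scale B, Scale A.
Smallest convergent = 0.40. Discriminant values: 0.29, 0.68; count ≥ 0.40 → 1.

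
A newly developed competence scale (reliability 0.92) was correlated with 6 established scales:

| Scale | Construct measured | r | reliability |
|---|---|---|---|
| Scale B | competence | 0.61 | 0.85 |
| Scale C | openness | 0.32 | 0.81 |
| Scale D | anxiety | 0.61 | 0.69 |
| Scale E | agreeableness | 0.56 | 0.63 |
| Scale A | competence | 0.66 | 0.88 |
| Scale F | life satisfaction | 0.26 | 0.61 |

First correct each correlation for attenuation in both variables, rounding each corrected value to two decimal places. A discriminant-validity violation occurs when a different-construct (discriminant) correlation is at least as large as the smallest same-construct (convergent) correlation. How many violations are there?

Disattenuated r (r / √(r_scale · r_new)):
  Scale B (conv): 0.61 / √(0.85·0.92) = 0.69
  Scale C (disc): 0.32 / √(0.81·0.92) = 0.37
  Scale D (disc): 0.61 / √(0.69·0.92) = 0.77
  Scale E (disc): 0.56 / √(0.63·0.92) = 0.74
  Scale A (conv): 0.66 / √(0.88·0.92) = 0.73
  Scale F (disc): 0.26 / √(0.61·0.92) = 0.35
Smallest convergent = 0.69. Discriminant values: 0.37, 0.77, 0.74, 0.35; count ≥ 0.69 → 2.

2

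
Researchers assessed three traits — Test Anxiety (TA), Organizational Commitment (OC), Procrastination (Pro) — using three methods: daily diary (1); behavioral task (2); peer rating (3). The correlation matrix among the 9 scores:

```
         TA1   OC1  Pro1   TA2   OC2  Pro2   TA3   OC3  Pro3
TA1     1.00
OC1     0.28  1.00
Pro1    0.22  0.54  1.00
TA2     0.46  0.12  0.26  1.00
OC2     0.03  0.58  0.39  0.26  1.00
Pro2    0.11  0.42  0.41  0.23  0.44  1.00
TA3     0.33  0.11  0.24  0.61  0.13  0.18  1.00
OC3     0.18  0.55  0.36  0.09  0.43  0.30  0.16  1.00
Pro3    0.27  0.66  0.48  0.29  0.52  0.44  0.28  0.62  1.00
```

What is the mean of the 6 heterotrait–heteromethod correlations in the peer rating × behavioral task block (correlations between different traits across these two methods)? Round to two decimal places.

HTHM values (method 3 × method 2): 0.13, 0.18, 0.09, 0.30, 0.29, 0.52; mean = 1.51/6 = 0.25.

0.25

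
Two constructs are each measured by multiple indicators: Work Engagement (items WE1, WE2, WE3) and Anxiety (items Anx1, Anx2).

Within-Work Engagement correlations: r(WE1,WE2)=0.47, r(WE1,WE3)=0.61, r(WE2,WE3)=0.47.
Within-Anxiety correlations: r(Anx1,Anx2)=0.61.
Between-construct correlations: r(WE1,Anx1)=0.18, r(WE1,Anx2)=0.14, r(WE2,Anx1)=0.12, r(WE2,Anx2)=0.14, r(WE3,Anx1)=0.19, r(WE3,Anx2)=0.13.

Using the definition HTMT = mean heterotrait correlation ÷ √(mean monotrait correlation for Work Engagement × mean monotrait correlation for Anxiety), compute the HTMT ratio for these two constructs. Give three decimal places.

0.267

Mean between = 0.90/6 = 0.1500.
Mean within-WE = 1.55/3 = 0.5167; mean within-Anx = 0.61/1 = 0.6100.
Geometric mean = √(0.5167 × 0.6100) = 0.5614.
HTMT = 0.1500 / 0.5614 = 0.267.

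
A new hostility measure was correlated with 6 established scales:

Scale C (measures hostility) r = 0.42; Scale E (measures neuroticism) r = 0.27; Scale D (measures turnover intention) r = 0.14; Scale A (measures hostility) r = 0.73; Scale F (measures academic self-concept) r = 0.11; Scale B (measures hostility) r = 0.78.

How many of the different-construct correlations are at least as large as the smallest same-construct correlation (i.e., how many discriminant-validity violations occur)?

Convergent (same construct = hostility): Scale C, Scale A, Scale B.
Smallest convergent = 0.42. Discriminant values: 0.27, 0.14, 0.11; count ≥ 0.42 → 0.

0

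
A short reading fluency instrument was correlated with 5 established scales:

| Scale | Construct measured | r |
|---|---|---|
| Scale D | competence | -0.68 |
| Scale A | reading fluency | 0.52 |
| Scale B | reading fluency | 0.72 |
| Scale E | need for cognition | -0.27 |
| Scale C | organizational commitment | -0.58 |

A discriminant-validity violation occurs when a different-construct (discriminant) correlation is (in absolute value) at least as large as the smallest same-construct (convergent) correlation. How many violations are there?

Convergent (same construct = reading fluency): Scale A, Scale B.
Smallest convergent = 0.52. Discriminant |r|: 0.68, 0.27, 0.58; count ≥ 0.52 → 2.

2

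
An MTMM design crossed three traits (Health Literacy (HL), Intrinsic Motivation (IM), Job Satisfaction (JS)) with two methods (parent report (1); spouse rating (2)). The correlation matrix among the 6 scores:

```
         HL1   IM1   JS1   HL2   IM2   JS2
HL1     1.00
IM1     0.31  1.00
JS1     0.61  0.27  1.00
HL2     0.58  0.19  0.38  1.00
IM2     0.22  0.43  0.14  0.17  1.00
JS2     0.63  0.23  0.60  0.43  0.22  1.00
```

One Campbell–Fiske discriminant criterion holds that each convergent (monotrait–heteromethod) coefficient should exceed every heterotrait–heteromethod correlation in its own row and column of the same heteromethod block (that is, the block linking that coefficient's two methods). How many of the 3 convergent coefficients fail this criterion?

Each convergent coefficient versus the relevant comparison correlations:
HL (methods 1·2): 0.58 vs {0.22, 0.19, 0.63, 0.38} → fail.
IM (methods 1·2): 0.43 vs {0.19, 0.22, 0.23, 0.14} → pass.
JS (methods 1·2): 0.60 vs {0.38, 0.63, 0.14, 0.23} → fail.
2 of 3 fail.

2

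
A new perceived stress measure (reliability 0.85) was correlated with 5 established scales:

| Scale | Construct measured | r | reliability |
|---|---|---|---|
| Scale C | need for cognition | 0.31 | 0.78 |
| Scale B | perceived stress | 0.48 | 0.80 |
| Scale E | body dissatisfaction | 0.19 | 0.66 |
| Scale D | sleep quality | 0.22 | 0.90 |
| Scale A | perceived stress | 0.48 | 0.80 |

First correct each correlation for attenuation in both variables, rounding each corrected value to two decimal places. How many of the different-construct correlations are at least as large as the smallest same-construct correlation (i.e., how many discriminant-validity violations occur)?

0

Disattenuated r (r / √(r_scale · r_new)):
  Scale C (disc): 0.31 / √(0.78·0.85) = 0.38
  Scale B (conv): 0.48 / √(0.80·0.85) = 0.58
  Scale E (disc): 0.19 / √(0.66·0.85) = 0.25
  Scale D (disc): 0.22 / √(0.90·0.85) = 0.25
  Scale A (conv): 0.48 / √(0.80·0.85) = 0.58
Smallest convergent = 0.58. Discriminant values: 0.38, 0.25, 0.25; count ≥ 0.58 → 0.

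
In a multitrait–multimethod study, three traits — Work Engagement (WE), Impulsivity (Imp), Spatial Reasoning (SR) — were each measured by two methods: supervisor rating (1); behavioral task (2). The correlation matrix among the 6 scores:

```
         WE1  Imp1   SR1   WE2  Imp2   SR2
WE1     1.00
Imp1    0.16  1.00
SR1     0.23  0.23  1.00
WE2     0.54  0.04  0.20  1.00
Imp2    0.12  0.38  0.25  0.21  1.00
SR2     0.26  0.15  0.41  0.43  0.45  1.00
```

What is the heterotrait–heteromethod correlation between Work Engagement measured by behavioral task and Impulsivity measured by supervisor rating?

0.04

Different traits and methods: r(WE2, Imp1) = 0.04.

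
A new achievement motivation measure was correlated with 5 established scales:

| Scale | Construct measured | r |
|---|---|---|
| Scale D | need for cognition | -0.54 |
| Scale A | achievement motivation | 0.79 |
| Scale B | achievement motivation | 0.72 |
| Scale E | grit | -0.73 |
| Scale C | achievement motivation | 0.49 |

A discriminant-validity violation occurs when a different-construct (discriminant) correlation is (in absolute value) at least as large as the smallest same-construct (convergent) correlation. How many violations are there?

2

Convergent (same construct = achievement motivation): Scale A, Scale B, Scale C.
Smallest convergent = 0.49. Discriminant |r|: 0.54, 0.73; count ≥ 0.49 → 2.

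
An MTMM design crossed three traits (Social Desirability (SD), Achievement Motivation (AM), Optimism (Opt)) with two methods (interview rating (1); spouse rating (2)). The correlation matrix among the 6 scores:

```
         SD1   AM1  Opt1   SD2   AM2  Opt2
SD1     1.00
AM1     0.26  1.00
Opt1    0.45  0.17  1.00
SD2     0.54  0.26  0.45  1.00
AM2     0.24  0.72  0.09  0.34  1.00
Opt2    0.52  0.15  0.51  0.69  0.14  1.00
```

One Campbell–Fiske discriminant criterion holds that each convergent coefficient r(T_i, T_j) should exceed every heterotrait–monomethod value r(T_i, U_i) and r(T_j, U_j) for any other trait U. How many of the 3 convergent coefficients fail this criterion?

Checking each validity diagonal entry against its comparison values:
SD (methods 1·2): 0.54 vs {0.26, 0.34, 0.45, 0.69} → fail.
AM (methods 1·2): 0.72 vs {0.26, 0.34, 0.17, 0.14} → pass.
Opt (methods 1·2): 0.51 vs {0.45, 0.69, 0.17, 0.14} → fail.
2 of 3 fail.

2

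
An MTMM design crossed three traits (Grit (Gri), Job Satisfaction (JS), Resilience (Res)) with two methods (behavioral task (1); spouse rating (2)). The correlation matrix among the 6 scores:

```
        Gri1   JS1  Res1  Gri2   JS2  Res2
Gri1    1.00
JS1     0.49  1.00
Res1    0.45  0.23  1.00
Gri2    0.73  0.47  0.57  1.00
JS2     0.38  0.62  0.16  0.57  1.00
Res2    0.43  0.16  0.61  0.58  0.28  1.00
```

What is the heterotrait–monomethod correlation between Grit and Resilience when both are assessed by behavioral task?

0.45

Different traits, same method: r(Gri1, Res1) = 0.45.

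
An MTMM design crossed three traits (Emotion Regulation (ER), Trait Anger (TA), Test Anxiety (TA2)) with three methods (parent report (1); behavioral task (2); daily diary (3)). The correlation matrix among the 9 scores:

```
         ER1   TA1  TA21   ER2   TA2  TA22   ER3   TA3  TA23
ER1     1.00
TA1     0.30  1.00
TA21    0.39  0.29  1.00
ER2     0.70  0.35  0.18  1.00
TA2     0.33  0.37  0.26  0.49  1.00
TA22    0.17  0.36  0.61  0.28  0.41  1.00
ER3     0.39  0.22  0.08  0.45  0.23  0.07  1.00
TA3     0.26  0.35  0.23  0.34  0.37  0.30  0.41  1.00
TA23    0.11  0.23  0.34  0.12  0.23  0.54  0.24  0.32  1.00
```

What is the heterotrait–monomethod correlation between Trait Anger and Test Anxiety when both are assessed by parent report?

Different traits, same method: r(TA1, TA21) = 0.29.

0.29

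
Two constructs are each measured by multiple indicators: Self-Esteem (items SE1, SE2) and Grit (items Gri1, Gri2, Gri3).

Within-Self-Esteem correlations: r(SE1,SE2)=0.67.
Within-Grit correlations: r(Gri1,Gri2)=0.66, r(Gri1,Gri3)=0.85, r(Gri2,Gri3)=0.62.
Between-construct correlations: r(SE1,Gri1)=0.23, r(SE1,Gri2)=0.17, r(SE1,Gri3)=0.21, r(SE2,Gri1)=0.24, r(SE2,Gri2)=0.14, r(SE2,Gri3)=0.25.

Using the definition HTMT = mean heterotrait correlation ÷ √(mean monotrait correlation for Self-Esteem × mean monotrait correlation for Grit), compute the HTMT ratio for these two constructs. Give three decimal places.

Mean heterotrait r = 1.24/6 = 0.2067.
Mean within-SE = 0.67/1 = 0.6700; mean within-Gri = 2.13/3 = 0.7100.
Geometric mean = √(0.6700 × 0.7100) = 0.6897.
HTMT = 0.2067 / 0.6897 = 0.300.

0.300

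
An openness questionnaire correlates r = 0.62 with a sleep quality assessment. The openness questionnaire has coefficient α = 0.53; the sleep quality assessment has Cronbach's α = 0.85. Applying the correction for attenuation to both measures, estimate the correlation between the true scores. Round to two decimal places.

r_true = r_obs / √(r_xx · r_yy) = 0.62 / √(0.53 × 0.85) = 0.62 / √0.4505 = 0.62 / 0.6712 ≈ 0.92.

0.92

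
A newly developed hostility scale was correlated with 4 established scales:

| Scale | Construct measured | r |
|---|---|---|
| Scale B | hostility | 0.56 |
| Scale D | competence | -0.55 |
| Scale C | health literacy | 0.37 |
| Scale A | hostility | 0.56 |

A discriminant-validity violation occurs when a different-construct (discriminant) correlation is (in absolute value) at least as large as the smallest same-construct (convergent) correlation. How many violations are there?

0

Convergent (same construct = hostility): Scale B, Scale A.
Smallest convergent = 0.56. Discriminant |r|: 0.55, 0.37; count ≥ 0.56 → 0.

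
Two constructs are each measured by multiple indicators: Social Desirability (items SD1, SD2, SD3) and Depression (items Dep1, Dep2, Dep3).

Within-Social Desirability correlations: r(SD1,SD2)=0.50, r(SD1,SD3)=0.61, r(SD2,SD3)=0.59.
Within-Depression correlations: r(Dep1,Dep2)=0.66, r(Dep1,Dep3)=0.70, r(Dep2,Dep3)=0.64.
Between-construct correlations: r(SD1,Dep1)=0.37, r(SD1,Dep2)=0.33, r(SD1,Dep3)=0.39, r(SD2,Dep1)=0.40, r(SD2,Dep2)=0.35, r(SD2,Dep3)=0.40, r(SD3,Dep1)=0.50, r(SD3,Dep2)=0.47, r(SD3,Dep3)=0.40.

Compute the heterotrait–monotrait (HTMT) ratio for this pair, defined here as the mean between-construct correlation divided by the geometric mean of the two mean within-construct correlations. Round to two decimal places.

Between-construct mean = 3.61/9 = 0.4011.
Mean within-SD = 1.70/3 = 0.5667; mean within-Dep = 2.00/3 = 0.6667.
Geometric mean = √(0.5667 × 0.6667) = 0.6147.
HTMT = 0.4011 / 0.6147 = 0.65.

0.65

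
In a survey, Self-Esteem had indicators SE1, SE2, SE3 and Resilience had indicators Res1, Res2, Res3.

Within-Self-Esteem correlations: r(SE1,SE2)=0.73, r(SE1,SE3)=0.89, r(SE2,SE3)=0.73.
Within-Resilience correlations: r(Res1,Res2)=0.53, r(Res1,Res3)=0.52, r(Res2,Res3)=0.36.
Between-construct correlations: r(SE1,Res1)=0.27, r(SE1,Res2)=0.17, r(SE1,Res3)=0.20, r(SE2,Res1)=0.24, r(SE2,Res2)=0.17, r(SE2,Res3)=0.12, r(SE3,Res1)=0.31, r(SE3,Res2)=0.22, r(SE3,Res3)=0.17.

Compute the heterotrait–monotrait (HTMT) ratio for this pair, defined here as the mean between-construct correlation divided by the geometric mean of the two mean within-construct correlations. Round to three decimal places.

Mean heterotrait r = 1.87/9 = 0.2078.
Mean within-SE = 2.35/3 = 0.7833; mean within-Res = 1.41/3 = 0.4700.
Geometric mean = √(0.7833 × 0.4700) = 0.6068.
HTMT = 0.2078 / 0.6068 = 0.342.

0.342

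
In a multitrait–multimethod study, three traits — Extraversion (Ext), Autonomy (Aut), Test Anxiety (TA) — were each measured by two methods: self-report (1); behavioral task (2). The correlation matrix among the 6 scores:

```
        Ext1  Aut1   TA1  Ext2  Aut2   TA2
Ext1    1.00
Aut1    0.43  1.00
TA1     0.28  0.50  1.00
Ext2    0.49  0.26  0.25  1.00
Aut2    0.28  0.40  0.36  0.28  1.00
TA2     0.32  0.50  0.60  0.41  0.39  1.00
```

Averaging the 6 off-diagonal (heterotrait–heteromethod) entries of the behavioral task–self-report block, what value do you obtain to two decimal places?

HTHM values (method 2 × method 1): 0.26, 0.25, 0.28, 0.36, 0.32, 0.50; mean = 1.97/6 = 0.33.

0.33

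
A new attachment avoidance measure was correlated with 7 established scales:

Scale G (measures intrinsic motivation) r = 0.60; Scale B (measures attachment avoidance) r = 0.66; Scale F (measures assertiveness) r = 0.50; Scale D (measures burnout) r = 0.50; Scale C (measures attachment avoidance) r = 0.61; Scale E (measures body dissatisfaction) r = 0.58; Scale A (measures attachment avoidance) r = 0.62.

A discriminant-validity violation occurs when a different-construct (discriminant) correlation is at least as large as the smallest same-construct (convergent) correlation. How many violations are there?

0

Convergent (same construct = attachment avoidance): Scale B, Scale C, Scale A.
Smallest convergent = 0.61. Discriminant values: 0.60, 0.50, 0.50, 0.58; count ≥ 0.61 → 0.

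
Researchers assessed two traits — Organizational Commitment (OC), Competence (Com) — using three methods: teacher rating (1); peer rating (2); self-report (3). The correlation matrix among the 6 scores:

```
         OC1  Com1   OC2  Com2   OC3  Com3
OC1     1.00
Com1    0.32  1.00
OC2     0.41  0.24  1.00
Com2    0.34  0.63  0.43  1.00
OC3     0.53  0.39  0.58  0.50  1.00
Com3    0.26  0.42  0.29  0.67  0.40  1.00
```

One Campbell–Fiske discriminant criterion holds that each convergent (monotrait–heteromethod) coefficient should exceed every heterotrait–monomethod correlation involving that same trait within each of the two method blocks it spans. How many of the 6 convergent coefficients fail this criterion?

Convergent coefficients and their comparison sets:
OC (methods 1·2): 0.41 vs {0.32, 0.43} → fail.
OC (methods 1·3): 0.53 vs {0.32, 0.40} → pass.
OC (methods 2·3): 0.58 vs {0.43, 0.40} → pass.
Com (methods 1·2): 0.63 vs {0.32, 0.43} → pass.
Com (methods 1·3): 0.42 vs {0.32, 0.40} → pass.
Com (methods 2·3): 0.67 vs {0.43, 0.40} → pass.
1 of 6 fail.

1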